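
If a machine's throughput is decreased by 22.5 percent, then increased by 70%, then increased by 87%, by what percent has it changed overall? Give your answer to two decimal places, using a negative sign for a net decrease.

146.37%

A 22.5% decrease multiplies by 0.775.
Then a 70% increase: 0.775 × 1.7 = 1.3175.
Then an 87% increase: 1.3175 × 1.87 = 2.463725.
Overall factor 2.463725, i.e. 146.37%.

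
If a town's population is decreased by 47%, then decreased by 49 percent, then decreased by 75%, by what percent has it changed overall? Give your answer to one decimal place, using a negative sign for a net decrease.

-93.2%

A 47% decrease multiplies by 0.53.
Then a 49% decrease: 0.53 × 0.51 = 0.2703.
Then a 75% decrease: 0.2703 × 0.25 = 0.067575.
Overall factor 0.067575, i.e. -93.2%.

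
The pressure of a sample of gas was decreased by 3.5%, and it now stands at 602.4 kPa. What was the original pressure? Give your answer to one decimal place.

624.2 kPa

The overall multiplier applied was 0.965.
So the original pressure was 602.4 ÷ 0.965 ≈ 624.2 kPa.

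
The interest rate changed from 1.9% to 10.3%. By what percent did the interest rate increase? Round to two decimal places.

442.11%

The change is 10.3 − 1.9 = 8.4 percentage points.
Relative to the original 1.9%, that is 8.4 ÷ 1.9 ≈ 442.11%.
So the interest rate rose by 442.11%.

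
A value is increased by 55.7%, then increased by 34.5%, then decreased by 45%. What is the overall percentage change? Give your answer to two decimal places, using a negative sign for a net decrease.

The combined multiplier is 1.557 × 1.345 × 0.55 = 1.15179075.
That corresponds to an increase of 15.18%.

15.18%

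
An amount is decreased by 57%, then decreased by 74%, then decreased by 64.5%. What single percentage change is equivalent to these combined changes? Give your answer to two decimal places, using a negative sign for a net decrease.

A 57% decrease multiplies by 0.43.
Then a 74% decrease: 0.43 × 0.26 = 0.1118.
Then a 64.5% decrease: 0.1118 × 0.355 = 0.039689.
Overall factor 0.039689, i.e. -96.03%.

-96.03%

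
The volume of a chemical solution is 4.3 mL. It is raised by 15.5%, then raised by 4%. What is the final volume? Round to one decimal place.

Apply the 15.5% increase: 4.3 × 1.155 = 4.9665.
After the 4% increase: 4.9665 × 1.04 = 5.16516 ≈ 5.2.

5.2 mL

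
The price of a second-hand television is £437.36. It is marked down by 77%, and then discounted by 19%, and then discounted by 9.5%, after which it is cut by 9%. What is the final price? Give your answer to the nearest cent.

After the 77% decrease: £437.36 × 0.23 = £100.5928.
Apply the 19% decrease: £100.5928 × 0.81 = £81.480168.
Apply the 9.5% decrease: £81.480168 × 0.905 = £73.73955204.
Apply the 9% decrease: £73.73955204 × 0.91 = £67.1029923564 ≈ £67.10.

£67.10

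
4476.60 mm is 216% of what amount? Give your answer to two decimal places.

2072.50 mm

4476.60 mm ÷ 2.16 = 2072.50 mm.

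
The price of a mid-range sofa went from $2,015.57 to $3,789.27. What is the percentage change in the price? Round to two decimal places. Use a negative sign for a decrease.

Change: $3,789.27 − $2,015.57 = $1,773.70.
Relative to the original: $1,773.70 ÷ $2,015.57 ≈ 88.00%.

88.00%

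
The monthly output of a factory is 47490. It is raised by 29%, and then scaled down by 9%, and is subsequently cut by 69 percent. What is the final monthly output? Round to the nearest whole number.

Each change multiplies by a factor: 1.29 × 0.91 × 0.31 = 0.363909.
47490 × 0.363909 = 17282.03841 ≈ 17282.

17282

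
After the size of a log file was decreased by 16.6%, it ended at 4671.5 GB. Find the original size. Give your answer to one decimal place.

5601.3 GB

The overall multiplier applied was 0.834.
So the original size was 4671.5 ÷ 0.834 ≈ 5601.3 GB.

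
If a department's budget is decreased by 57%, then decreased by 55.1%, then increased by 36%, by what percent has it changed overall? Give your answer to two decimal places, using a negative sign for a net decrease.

A 57% decrease multiplies by 0.43.
Then a 55.1% decrease: 0.43 × 0.449 = 0.19307.
Then a 36% increase: 0.19307 × 1.36 = 0.2625752.
Overall factor 0.2625752, i.e. -73.74%.

-73.74%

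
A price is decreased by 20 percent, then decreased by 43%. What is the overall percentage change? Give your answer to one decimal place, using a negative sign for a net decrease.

-54.4%

The combined multiplier is 0.8 × 0.57 = 0.456.
That corresponds to a decrease of 54.4%.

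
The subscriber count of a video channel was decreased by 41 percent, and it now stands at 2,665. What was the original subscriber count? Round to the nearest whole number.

The overall multiplier applied was 0.59.
So the original subscriber count was 2,665 ÷ 0.59 ≈ 4,517.

4,517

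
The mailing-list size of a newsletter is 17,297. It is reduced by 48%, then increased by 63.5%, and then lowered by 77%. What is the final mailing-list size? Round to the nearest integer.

3,382

Apply the 48% decrease: 17,297 × 0.52 = 8994.44.
After the 63.5% increase: 8994.44 × 1.635 = 14705.9094.
After the 77% decrease: 14705.9094 × 0.23 = 3382.359162 ≈ 3,382.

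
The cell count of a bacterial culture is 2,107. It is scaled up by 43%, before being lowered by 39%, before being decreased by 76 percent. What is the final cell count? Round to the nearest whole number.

441

43% increase: 2,107 × 1.43 = 3013.01.
After the 39% decrease: 3013.01 × 0.61 = 1837.9361.
After the 76% decrease: 1837.9361 × 0.24 = 441.104664 ≈ 441.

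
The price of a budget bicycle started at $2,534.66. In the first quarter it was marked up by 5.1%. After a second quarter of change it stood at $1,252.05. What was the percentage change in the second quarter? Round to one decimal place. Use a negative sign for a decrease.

-53.0%

After the first quarter: $2,534.66 × 1.051 = $2663.92766.
Second-quarter multiplier: $1,252.05 ÷ $2663.92766 ≈ 0.47.
That is a change of -53.0%.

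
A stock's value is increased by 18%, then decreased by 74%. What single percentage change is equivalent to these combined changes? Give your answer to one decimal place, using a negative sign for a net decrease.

-69.3%

The combined multiplier is 1.18 × 0.26 = 0.3068.
That corresponds to a decrease of 69.3%.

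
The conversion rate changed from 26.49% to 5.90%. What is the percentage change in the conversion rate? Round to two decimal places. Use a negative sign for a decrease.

The change is 5.90 − 26.49 = -20.59 percentage points.
Relative to the original 26.49%, that is -20.59 ÷ 26.49 ≈ -77.73%.

-77.73%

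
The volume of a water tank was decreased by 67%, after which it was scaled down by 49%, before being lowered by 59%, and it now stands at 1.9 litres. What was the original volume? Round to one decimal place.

The overall multiplier applied was 0.33 × 0.51 × 0.41 = 0.069003.
So the original volume was 1.9 ÷ 0.069003 ≈ 27.5 litres.

27.5 litres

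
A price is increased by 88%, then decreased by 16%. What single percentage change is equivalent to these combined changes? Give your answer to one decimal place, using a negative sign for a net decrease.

The combined multiplier is 1.88 × 0.84 = 1.5792.
That corresponds to an increase of 57.9%.

57.9%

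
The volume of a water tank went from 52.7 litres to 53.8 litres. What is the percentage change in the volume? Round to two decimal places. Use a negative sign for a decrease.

2.09%

Change: 53.8 − 52.7 = 1.1.
Relative to the original: 1.1 ÷ 52.7 ≈ 2.09%.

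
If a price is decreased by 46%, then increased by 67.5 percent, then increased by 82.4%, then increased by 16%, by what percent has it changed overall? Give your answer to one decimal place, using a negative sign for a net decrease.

91.4%

A 46% decrease multiplies by 0.54.
Then a 67.5% increase: 0.54 × 1.675 = 0.9045.
Then an 82.4% increase: 0.9045 × 1.824 = 1.649808.
Then a 16% increase: 1.649808 × 1.16 = 1.91377728.
Overall factor 1.91377728, i.e. 91.4%.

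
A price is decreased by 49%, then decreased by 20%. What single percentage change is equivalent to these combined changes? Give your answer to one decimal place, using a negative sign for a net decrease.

-59.2%

The combined multiplier is 0.51 × 0.8 = 0.408.
That corresponds to a decrease of 59.2%.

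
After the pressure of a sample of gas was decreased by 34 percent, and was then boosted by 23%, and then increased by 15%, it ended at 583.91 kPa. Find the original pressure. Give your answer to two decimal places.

Undoing the 15% increase: 583.91 ÷ 1.15 ≈ 507.747826.
Undoing the 23% increase: 507.747826 ÷ 1.23 ≈ 412.803111.
Undoing the 34% decrease: 412.803111 ÷ 0.66 ≈ 625.46 kPa.

625.46 kPa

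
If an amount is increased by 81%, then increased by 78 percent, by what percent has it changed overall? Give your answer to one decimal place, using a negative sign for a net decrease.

222.2%

The combined multiplier is 1.81 × 1.78 = 3.2218.
That corresponds to an increase of 222.2%.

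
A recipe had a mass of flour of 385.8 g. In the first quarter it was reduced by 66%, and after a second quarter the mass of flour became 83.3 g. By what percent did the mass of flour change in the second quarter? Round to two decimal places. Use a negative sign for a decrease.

-36.50%

After the first quarter: 385.8 × 0.34 = 131.172.
Second-quarter multiplier: 83.3 ÷ 131.172 ≈ 0.635044.
That is a change of -36.50%.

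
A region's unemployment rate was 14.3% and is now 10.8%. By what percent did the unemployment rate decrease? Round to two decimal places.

The change is 10.8 − 14.3 = -3.5 percentage points.
Relative to the original 14.3%, that is -3.5 ÷ 14.3 ≈ -24.48%.
So the unemployment rate fell by 24.48%.

24.48%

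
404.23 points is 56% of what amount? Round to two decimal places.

721.84 points

404.23 points ÷ 0.56 ≈ 721.84 points.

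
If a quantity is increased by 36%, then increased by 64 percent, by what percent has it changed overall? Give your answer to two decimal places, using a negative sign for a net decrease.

A 36% increase multiplies by 1.36.
Then a 64% increase: 1.36 × 1.64 = 2.2304.
Overall factor 2.2304, i.e. 123.04%.

123.04%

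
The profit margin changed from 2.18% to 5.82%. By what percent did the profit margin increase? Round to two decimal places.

The change is 5.82 − 2.18 = 3.64 percentage points.
Relative to the original 2.18%, that is 3.64 ÷ 2.18 ≈ 166.97%.
So the profit margin rose by 166.97%.

166.97%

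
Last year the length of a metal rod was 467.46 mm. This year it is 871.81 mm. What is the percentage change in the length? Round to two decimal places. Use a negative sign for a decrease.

86.50%

Change: 871.81 − 467.46 = 404.35.
Relative to the original: 404.35 ÷ 467.46 ≈ 86.50%.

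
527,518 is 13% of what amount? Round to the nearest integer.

4,057,831

527,518 ÷ 0.13 ≈ 4,057,831.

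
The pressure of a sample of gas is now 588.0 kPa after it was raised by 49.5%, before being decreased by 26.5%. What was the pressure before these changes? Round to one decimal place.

535.1 kPa

Undoing the 26.5% decrease: 588.0 ÷ 0.735 = 800.
Undoing the 49.5% increase: 800 ÷ 1.495 ≈ 535.1 kPa.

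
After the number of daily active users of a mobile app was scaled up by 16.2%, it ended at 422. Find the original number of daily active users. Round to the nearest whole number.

363

The overall multiplier applied was 1.162.
So the original number of daily active users was 422 ÷ 1.162 ≈ 363.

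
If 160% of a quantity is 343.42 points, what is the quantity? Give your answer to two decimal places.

214.64 points

343.42 points ÷ 1.6 ≈ 214.64 points.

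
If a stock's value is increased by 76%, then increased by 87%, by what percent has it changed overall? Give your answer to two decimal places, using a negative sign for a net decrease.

The combined multiplier is 1.76 × 1.87 = 3.2912.
That corresponds to an increase of 229.12%.

229.12%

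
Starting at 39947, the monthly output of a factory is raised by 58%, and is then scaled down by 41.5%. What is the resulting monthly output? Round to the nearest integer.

36923

58% increase: 39947 × 1.58 = 63116.26.
Apply the 41.5% decrease: 63116.26 × 0.585 = 36923.0121 ≈ 36923.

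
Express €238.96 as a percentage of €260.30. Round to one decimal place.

€238.96 ÷ €260.30 ≈ 91.8%.

91.8%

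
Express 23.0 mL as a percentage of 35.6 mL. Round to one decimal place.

23.0 mL ÷ 35.6 mL ≈ 64.6%.

64.6%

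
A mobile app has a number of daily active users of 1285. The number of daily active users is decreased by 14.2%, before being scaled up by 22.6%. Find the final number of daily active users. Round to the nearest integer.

1352

Each change multiplies by a factor: 0.858 × 1.226 = 1.051908.
1285 × 1.051908 = 1351.70178 ≈ 1352.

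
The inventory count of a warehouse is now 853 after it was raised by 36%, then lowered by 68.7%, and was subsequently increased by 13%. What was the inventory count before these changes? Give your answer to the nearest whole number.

1,773

Undoing the 13% increase: 853 ÷ 1.13 ≈ 754.867257.
Undoing the 68.7% decrease: 754.867257 ÷ 0.313 ≈ 2411.716476.
Undoing the 36% increase: 2411.716476 ÷ 1.36 ≈ 1,773.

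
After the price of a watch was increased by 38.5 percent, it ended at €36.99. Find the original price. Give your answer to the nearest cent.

The overall multiplier applied was 1.385.
So the original price was €36.99 ÷ 1.385 ≈ €26.71.

€26.71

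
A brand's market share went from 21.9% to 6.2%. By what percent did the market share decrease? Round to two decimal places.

The change is 6.2 − 21.9 = -15.7 percentage points.
Relative to the original 21.9%, that is -15.7 ÷ 21.9 ≈ -71.69%.
So the market share fell by 71.69%.

71.69%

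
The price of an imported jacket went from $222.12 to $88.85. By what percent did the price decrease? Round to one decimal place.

60.0%

Change: $88.85 − $222.12 = -$133.27.
Relative to the original: -$133.27 ÷ $222.12 ≈ -60.0%.
So the price decreased by 60.0%.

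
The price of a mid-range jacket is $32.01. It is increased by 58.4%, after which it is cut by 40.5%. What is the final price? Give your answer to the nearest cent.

$30.17

After the 58.4% increase: $32.01 × 1.584 = $50.70384.
Apply the 40.5% decrease: $50.70384 × 0.595 = $30.1687848 ≈ $30.17.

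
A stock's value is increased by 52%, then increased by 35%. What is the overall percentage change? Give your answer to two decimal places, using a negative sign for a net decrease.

105.20%

A 52% increase multiplies by 1.52.
Then a 35% increase: 1.52 × 1.35 = 2.052.
Overall factor 2.052, i.e. 105.20%.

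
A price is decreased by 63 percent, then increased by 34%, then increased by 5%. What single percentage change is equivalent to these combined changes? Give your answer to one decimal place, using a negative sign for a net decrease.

-47.9%

The combined multiplier is 0.37 × 1.34 × 1.05 = 0.52059.
That corresponds to a decrease of 47.9%.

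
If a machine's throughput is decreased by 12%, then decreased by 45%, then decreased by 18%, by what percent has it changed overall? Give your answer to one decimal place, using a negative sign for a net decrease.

The combined multiplier is 0.88 × 0.55 × 0.82 = 0.39688.
That corresponds to a decrease of 60.3%.

-60.3%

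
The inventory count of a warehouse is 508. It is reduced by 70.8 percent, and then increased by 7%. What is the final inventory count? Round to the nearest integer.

After the 70.8% decrease: 508 × 0.292 = 148.336.
Apply the 7% increase: 148.336 × 1.07 = 158.71952 ≈ 159.

159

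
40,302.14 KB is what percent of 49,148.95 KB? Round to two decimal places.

82.00%

40,302.14 KB ÷ 49,148.95 KB ≈ 82.00%.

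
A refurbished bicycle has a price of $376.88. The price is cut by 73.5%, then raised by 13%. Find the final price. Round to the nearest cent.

Each change multiplies by a factor: 0.265 × 1.13 = 0.29945.
$376.88 × 0.29945 = $112.856716 ≈ $112.86.

$112.86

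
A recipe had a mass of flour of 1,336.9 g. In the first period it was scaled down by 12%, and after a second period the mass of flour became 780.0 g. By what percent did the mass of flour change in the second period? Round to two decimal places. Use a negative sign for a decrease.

After the first period: 1,336.9 × 0.88 = 1176.472.
Second-period multiplier: 780.0 ÷ 1176.472 ≈ 0.662999.
That is a change of -33.70%.

-33.70%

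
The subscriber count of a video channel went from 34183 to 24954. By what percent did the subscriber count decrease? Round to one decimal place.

Change: 24954 − 34183 = -9229.
Relative to the original: -9229 ÷ 34183 ≈ -27.0%.
So the subscriber count decreased by 27.0%.

27.0%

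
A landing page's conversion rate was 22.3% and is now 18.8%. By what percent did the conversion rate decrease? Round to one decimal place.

15.7%

The change is 18.8 − 22.3 = -3.5 percentage points.
Relative to the original 22.3%, that is -3.5 ÷ 22.3 ≈ -15.7%.
So the conversion rate fell by 15.7%.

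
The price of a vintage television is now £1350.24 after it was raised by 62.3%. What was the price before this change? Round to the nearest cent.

The overall multiplier applied was 1.623.
So the original price was £1350.24 ÷ 1.623 ≈ £831.94.

£831.94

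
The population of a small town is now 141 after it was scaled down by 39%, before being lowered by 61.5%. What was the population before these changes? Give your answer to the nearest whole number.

600

Undoing the 61.5% decrease: 141 ÷ 0.385 ≈ 366.233766.
Undoing the 39% decrease: 366.233766 ÷ 0.61 ≈ 600.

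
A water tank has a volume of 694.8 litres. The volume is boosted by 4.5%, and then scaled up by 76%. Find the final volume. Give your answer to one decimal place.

1277.9 litres

Each change multiplies by a factor: 1.045 × 1.76 = 1.8392.
694.8 × 1.8392 = 1277.87616 ≈ 1277.9.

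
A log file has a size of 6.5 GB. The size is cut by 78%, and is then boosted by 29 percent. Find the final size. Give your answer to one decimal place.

1.8 GB

Each change multiplies by a factor: 0.22 × 1.29 = 0.2838.
6.5 × 0.2838 = 1.8447 ≈ 1.8.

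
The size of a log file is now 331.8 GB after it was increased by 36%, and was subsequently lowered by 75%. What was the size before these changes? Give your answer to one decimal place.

975.9 GB

The overall multiplier applied was 1.36 × 0.25 = 0.34.
So the original size was 331.8 ÷ 0.34 ≈ 975.9 GB.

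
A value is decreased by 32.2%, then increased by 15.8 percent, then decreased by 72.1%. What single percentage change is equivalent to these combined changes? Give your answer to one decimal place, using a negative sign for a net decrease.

The combined multiplier is 0.678 × 1.158 × 0.279 = 0.219049596.
That corresponds to a decrease of 78.1%.

-78.1%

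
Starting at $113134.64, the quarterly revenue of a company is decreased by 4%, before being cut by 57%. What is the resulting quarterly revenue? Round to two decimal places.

$46701.98

After the 4% decrease: $113134.64 × 0.96 = $108609.2544.
Apply the 57% decrease: $108609.2544 × 0.43 = $46701.979392 ≈ $46701.98.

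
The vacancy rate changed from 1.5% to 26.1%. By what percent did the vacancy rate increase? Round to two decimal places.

The change is 26.1 − 1.5 = 24.6 percentage points.
Relative to the original 1.5%, that is 24.6 ÷ 1.5 = 1640.00%.
So the vacancy rate rose by 1640.00%.

1640.00%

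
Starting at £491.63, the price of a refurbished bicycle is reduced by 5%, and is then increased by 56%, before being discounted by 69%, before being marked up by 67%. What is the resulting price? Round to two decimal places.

£377.19

After the 5% decrease: £491.63 × 0.95 = £467.0485.
56% increase: £467.0485 × 1.56 = £728.59566.
After the 69% decrease: £728.59566 × 0.31 = £225.8646546.
After the 67% increase: £225.8646546 × 1.67 = £377.193973182 ≈ £377.19.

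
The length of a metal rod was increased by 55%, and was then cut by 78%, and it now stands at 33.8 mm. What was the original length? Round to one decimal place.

Undoing the 78% decrease: 33.8 ÷ 0.22 ≈ 153.636364.
Undoing the 55% increase: 153.636364 ÷ 1.55 ≈ 99.1 mm.

99.1 mm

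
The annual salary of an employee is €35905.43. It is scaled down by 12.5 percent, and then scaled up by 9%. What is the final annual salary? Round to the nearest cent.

12.5% decrease: €35905.43 × 0.875 = €31417.25125.
Apply the 9% increase: €31417.25125 × 1.09 = €34244.8038625 ≈ €34244.80.

€34244.80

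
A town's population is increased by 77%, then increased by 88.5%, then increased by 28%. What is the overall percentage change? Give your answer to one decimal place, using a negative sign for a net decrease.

The combined multiplier is 1.77 × 1.885 × 1.28 = 4.270656.
That corresponds to an increase of 327.1%.

327.1%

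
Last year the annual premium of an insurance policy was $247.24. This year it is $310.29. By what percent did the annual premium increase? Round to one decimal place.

Change: $310.29 − $247.24 = $63.05.
Relative to the original: $63.05 ÷ $247.24 ≈ 25.5%.
So the annual premium increased by 25.5%.

25.5%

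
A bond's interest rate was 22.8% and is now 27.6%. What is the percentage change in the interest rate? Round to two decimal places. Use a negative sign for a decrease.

The change is 27.6 − 22.8 = 4.8 percentage points.
Relative to the original 22.8%, that is 4.8 ÷ 22.8 ≈ 21.05%.

21.05%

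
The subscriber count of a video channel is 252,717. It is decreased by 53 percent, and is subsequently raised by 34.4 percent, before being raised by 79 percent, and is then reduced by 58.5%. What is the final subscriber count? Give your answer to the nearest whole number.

Each change multiplies by a factor: 0.47 × 1.344 × 1.79 × 0.415 = 0.469243488.
252,717 × 0.469243488 = 118585.806556896 ≈ 118,586.

118,586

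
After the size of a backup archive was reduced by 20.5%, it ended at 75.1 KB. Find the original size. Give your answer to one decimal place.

The overall multiplier applied was 0.795.
So the original size was 75.1 ÷ 0.795 ≈ 94.5 KB.

94.5 KB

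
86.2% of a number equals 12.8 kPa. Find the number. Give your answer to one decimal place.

12.8 kPa ÷ 0.862 ≈ 14.8 kPa.

14.8 kPa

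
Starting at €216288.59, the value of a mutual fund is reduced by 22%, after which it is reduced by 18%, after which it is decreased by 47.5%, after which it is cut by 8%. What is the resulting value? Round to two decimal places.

Each change multiplies by a factor: 0.78 × 0.82 × 0.525 × 0.92 = 0.3089268.
€216288.59 × 0.3089268 = €66817.341985212 ≈ €66817.34.

€66817.34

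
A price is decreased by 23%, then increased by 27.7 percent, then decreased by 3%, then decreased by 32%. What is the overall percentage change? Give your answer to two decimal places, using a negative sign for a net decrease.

-35.14%

A 23% decrease multiplies by 0.77.
Then a 27.7% increase: 0.77 × 1.277 = 0.98329.
Then a 3% decrease: 0.98329 × 0.97 = 0.9537913.
Then a 32% decrease: 0.9537913 × 0.68 = 0.648578084.
Overall factor 0.648578084, i.e. -35.14%.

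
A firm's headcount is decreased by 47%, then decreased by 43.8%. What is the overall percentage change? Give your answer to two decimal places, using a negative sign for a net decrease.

-70.21%

A 47% decrease multiplies by 0.53.
Then a 43.8% decrease: 0.53 × 0.562 = 0.29786.
Overall factor 0.29786, i.e. -70.21%.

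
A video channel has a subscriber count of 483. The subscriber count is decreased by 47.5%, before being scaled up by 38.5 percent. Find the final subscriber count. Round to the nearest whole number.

Each change multiplies by a factor: 0.525 × 1.385 = 0.727125.
483 × 0.727125 = 351.201375 ≈ 351.

351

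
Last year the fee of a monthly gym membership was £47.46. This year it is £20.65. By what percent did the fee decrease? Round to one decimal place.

56.5%

Change: £20.65 − £47.46 = -£26.81.
Relative to the original: -£26.81 ÷ £47.46 ≈ -56.5%.
So the fee decreased by 56.5%.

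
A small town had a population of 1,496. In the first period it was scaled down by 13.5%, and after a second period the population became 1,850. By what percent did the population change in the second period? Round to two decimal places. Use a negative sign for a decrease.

42.96%

After the first period: 1,496 × 0.865 = 1294.04.
Second-period multiplier: 1,850 ÷ 1294.04 ≈ 1.429631.
That is a change of 42.96%.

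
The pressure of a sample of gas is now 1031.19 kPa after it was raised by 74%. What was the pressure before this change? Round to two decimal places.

592.64 kPa

The overall multiplier applied was 1.74.
So the original pressure was 1031.19 ÷ 1.74 ≈ 592.64 kPa.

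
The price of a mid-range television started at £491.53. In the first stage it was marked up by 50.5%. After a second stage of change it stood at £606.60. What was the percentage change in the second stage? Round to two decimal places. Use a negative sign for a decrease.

After the first stage: £491.53 × 1.505 = £739.75265.
Second-stage multiplier: £606.60 ÷ £739.75265 ≈ 0.820004.
That is a change of -18.00%.

-18.00%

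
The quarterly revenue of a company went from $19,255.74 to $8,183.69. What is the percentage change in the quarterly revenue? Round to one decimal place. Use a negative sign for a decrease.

Change: $8,183.69 − $19,255.74 = -$11,072.05.
Relative to the original: -$11,072.05 ÷ $19,255.74 ≈ -57.5%.

-57.5%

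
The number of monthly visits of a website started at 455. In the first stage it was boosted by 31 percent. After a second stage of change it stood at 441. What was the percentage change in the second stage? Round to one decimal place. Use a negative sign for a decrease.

-26.0%

After the first stage: 455 × 1.31 = 596.05.
Second-stage multiplier: 441 ÷ 596.05 ≈ 0.73987.
That is a change of -26.0%.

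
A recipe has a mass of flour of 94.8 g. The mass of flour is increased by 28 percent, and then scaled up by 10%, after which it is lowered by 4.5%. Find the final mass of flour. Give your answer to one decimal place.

Each change multiplies by a factor: 1.28 × 1.1 × 0.955 = 1.34464.
94.8 × 1.34464 = 127.471872 ≈ 127.5.

127.5 g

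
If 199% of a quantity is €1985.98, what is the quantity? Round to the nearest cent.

€1985.98 ÷ 1.99 ≈ €997.98.

€997.98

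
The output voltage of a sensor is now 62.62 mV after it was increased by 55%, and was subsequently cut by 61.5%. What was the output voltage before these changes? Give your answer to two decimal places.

104.94 mV

The overall multiplier applied was 1.55 × 0.385 = 0.59675.
So the original output voltage was 62.62 ÷ 0.59675 ≈ 104.94 mV.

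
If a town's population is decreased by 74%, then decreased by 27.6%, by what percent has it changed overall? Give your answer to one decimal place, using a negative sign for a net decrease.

-81.2%

A 74% decrease multiplies by 0.26.
Then a 27.6% decrease: 0.26 × 0.724 = 0.18824.
Overall factor 0.18824, i.e. -81.2%.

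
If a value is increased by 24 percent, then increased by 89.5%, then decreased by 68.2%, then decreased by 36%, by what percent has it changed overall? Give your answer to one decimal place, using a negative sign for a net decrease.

The combined multiplier is 1.24 × 1.895 × 0.318 × 0.64 = 0.478231296.
That corresponds to a decrease of 52.2%.

-52.2%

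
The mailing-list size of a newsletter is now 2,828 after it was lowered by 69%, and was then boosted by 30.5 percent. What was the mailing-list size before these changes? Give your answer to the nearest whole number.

Undoing the 30.5% increase: 2,828 ÷ 1.305 ≈ 2167.049808.
Undoing the 69% decrease: 2167.049808 ÷ 0.31 ≈ 6,990.

6,990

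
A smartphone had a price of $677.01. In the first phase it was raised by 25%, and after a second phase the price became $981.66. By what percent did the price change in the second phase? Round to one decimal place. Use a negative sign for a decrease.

16.0%

After the first phase: $677.01 × 1.25 = $846.2625.
Second-phase multiplier: $981.66 ÷ $846.2625 ≈ 1.15999.
That is a change of 16.0%.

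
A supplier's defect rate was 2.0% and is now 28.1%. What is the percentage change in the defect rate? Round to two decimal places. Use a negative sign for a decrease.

The change is 28.1 − 2.0 = 26.1 percentage points.
Relative to the original 2.0%, that is 26.1 ÷ 2.0 = 1305.00%.

1305.00%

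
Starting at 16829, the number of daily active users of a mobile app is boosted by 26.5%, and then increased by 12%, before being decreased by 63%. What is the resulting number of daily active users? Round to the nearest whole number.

8822

After the 26.5% increase: 16829 × 1.265 = 21288.685.
After the 12% increase: 21288.685 × 1.12 = 23843.3272.
Apply the 63% decrease: 23843.3272 × 0.37 = 8822.031064 ≈ 8822.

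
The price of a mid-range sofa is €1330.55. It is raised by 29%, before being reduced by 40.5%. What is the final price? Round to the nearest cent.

€1021.26

Each change multiplies by a factor: 1.29 × 0.595 = 0.76755.
€1330.55 × 0.76755 = €1021.2636525 ≈ €1021.26.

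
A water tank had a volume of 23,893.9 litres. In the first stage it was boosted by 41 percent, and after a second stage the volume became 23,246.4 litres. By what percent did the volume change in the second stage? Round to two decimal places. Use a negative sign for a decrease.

After the first stage: 23,893.9 × 1.41 = 33690.399.
Second-stage multiplier: 23,246.4 ÷ 33690.399 ≈ 0.690001.
That is a change of -31.00%.

-31.00%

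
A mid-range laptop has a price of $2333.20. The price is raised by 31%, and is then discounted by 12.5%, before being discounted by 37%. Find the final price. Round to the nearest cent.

Each change multiplies by a factor: 1.31 × 0.875 × 0.63 = 0.7221375.
$2333.20 × 0.7221375 = $1684.891215 ≈ $1684.89.

$1684.89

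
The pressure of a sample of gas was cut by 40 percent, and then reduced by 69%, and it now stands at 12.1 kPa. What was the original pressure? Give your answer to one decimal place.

65.1 kPa

Undoing the 69% decrease: 12.1 ÷ 0.31 ≈ 39.032258.
Undoing the 40% decrease: 39.032258 ÷ 0.6 ≈ 65.1 kPa.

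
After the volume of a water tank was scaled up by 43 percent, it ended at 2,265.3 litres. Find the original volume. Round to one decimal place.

The overall multiplier applied was 1.43.
So the original volume was 2,265.3 ÷ 1.43 ≈ 1,584.1 litres.

1,584.1 litres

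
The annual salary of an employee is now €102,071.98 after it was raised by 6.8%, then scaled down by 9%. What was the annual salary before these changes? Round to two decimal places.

€105,025.29

The overall multiplier applied was 1.068 × 0.91 = 0.97188.
So the original annual salary was €102,071.98 ÷ 0.97188 ≈ €105,025.29.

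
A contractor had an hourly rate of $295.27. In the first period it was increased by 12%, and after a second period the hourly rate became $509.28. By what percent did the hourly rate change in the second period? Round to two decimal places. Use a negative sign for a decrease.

After the first period: $295.27 × 1.12 = $330.7024.
Second-period multiplier: $509.28 ÷ $330.7024 ≈ 1.539995.
That is a change of 54.00%.

54.00%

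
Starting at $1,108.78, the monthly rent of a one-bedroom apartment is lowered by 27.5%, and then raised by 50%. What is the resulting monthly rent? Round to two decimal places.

Apply the 27.5% decrease: $1,108.78 × 0.725 = $803.8655.
After the 50% increase: $803.8655 × 1.5 = $1205.79825 ≈ $1,205.80.

$1,205.80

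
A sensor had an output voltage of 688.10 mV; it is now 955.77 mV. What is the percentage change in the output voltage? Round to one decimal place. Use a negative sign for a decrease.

Change: 955.77 − 688.10 = 267.67.
Relative to the original: 267.67 ÷ 688.10 ≈ 38.9%.

38.9%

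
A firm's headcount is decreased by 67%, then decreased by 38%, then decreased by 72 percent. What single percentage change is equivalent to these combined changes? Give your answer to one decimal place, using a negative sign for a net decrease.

A 67% decrease multiplies by 0.33.
Then a 38% decrease: 0.33 × 0.62 = 0.2046.
Then a 72% decrease: 0.2046 × 0.28 = 0.057288.
Overall factor 0.057288, i.e. -94.3%.

-94.3%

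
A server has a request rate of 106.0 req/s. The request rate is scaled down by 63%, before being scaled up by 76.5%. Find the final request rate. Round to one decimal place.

69.2 req/s

Each change multiplies by a factor: 0.37 × 1.765 = 0.65305.
106.0 × 0.65305 = 69.2233 ≈ 69.2.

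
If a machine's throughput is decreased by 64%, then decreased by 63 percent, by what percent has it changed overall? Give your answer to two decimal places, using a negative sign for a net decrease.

A 64% decrease multiplies by 0.36.
Then a 63% decrease: 0.36 × 0.37 = 0.1332.
Overall factor 0.1332, i.e. -86.68%.

-86.68%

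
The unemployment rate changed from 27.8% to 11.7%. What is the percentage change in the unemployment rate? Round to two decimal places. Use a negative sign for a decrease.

The change is 11.7 − 27.8 = -16.1 percentage points.
Relative to the original 27.8%, that is -16.1 ÷ 27.8 ≈ -57.91%.

-57.91%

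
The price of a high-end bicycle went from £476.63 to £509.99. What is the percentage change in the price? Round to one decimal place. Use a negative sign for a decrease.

Change: £509.99 − £476.63 = £33.36.
Relative to the original: £33.36 ÷ £476.63 ≈ 7.0%.

7.0%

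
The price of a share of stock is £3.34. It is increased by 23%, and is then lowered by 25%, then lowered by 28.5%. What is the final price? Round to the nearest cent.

Each change multiplies by a factor: 1.23 × 0.75 × 0.715 = 0.6595875.
£3.34 × 0.6595875 = £2.20302225 ≈ £2.20.

£2.20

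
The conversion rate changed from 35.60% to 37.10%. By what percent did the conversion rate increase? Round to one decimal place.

4.2%

The change is 37.10 − 35.60 = 1.50 percentage points.
Relative to the original 35.60%, that is 1.50 ÷ 35.60 ≈ 4.2%.
So the conversion rate rose by 4.2%.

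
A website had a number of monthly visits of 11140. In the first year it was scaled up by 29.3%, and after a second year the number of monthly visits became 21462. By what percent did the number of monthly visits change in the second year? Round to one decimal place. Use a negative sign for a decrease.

49.0%

After the first year: 11140 × 1.293 = 14404.02.
Second-year multiplier: 21462 ÷ 14404.02 ≈ 1.49.
That is a change of 49.0%.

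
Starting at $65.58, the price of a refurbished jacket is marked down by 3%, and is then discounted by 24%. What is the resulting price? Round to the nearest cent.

$48.35

After the 3% decrease: $65.58 × 0.97 = $63.6126.
Apply the 24% decrease: $63.6126 × 0.76 = $48.345576 ≈ $48.35.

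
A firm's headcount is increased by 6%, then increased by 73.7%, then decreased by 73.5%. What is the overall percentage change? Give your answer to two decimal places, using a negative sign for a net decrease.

-51.21%

The combined multiplier is 1.06 × 1.737 × 0.265 = 0.4879233.
That corresponds to a decrease of 51.21%.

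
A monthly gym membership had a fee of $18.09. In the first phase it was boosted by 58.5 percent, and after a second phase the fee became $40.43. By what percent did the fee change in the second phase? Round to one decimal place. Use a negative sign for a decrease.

After the first phase: $18.09 × 1.585 = $28.67265.
Second-phase multiplier: $40.43 ÷ $28.67265 ≈ 1.41005.
That is a change of 41.0%.

41.0%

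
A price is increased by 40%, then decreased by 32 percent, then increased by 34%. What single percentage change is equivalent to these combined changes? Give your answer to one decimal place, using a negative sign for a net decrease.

27.6%

A 40% increase multiplies by 1.4.
Then a 32% decrease: 1.4 × 0.68 = 0.952.
Then a 34% increase: 0.952 × 1.34 = 1.27568.
Overall factor 1.27568, i.e. 27.6%.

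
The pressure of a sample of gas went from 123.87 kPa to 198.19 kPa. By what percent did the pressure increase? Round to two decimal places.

60.00%

Change: 198.19 − 123.87 = 74.32.
Relative to the original: 74.32 ÷ 123.87 ≈ 60.00%.
So the pressure increased by 60.00%.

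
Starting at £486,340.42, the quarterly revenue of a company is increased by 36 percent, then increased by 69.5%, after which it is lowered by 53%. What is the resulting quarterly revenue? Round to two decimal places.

£526,922.61

Each change multiplies by a factor: 1.36 × 1.695 × 0.47 = 1.083444.
£486,340.42 × 1.083444 = £526922.61000648 ≈ £526,922.61.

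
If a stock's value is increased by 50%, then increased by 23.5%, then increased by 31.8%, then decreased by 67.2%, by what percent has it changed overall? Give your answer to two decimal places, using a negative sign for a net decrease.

The combined multiplier is 1.5 × 1.235 × 1.318 × 0.328 = 0.80084316.
That corresponds to a decrease of 19.92%.

-19.92%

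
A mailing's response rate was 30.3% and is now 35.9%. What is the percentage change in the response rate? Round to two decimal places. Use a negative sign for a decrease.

The change is 35.9 − 30.3 = 5.6 percentage points.
Relative to the original 30.3%, that is 5.6 ÷ 30.3 ≈ 18.48%.

18.48%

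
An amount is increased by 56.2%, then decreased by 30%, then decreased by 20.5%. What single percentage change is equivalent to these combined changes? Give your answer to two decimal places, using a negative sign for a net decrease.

A 56.2% increase multiplies by 1.562.
Then a 30% decrease: 1.562 × 0.7 = 1.0934.
Then a 20.5% decrease: 1.0934 × 0.795 = 0.869253.
Overall factor 0.869253, i.e. -13.07%.

-13.07%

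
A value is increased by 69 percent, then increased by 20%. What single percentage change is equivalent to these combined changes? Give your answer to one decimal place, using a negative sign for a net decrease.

102.8%

The combined multiplier is 1.69 × 1.2 = 2.028.
That corresponds to an increase of 102.8%.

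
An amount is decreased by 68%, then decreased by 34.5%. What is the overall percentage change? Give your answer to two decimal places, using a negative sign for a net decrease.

-79.04%

The combined multiplier is 0.32 × 0.655 = 0.2096.
That corresponds to a decrease of 79.04%.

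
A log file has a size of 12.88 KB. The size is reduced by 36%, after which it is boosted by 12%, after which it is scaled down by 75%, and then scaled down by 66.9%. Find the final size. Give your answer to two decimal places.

0.76 KB

Each change multiplies by a factor: 0.64 × 1.12 × 0.25 × 0.331 = 0.0593152.
12.88 × 0.0593152 = 0.763979776 ≈ 0.76.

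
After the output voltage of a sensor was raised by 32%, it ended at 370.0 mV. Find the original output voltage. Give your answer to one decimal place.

The overall multiplier applied was 1.32.
So the original output voltage was 370.0 ÷ 1.32 ≈ 280.3 mV.

280.3 mV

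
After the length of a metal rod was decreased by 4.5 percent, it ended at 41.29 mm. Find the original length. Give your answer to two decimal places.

The overall multiplier applied was 0.955.
So the original length was 41.29 ÷ 0.955 ≈ 43.24 mm.

43.24 mm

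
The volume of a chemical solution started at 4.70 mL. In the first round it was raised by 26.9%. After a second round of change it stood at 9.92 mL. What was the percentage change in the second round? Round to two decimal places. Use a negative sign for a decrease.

66.32%

After the first round: 4.70 × 1.269 = 5.9643.
Second-round multiplier: 9.92 ÷ 5.9643 ≈ 1.66323.
That is a change of 66.32%.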